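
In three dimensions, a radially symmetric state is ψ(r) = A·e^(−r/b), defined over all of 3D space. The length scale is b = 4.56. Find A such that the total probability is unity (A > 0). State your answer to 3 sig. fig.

A ≈ 0.0579

The normalization condition is ∫|ψ|² 4πr² dr = 1 from 0 to ∞.
The angular integral contributes 4π, leaving ∫₀^∞ r²|ψ|² dr.
The integral (without the A² prefactor) comes out to π·b^3.
Hence A² = 1/[π·b^3].
With b = 4.56: A² = 0.003357 and A = 0.05794.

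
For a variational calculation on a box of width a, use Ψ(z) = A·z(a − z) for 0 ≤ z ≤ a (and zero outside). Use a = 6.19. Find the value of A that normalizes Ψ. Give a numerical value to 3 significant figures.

A ≈ 0.0575

Require ∫ |Ψ|² dz = 1 over the whole domain.
Expanding the polynomial and integrating term by term, with Ψ = A·z(a − z), the integral evaluates to A²·[a^5/30].
So A² = (a^5/30)^(−1).
Plugging in a = 6.19 yields A = 0.05746.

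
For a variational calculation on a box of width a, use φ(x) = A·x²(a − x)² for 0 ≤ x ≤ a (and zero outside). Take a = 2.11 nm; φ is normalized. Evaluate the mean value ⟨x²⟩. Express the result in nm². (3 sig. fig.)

⟨x^2⟩ ≈ 1.21 nm^2

By definition ⟨x²⟩ = ∫ x^2 |φ(x)|² dx.
Expanding the polynomial and integrating term by term, evaluating both integrals, ⟨x²⟩ = 3·a^2/11.
Putting a = 2.11 gives 1.214.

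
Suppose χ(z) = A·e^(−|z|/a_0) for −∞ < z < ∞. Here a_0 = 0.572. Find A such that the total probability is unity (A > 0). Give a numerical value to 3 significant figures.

We need A² ∫|f|² dz = 1, taking the integral from −∞ to ∞.
With χ = A·e^(−|z|/a_0), the integral evaluates to A²·[a_0].
Substituting a_0 = 0.572 gives A² = 1.748, so A = 1.322.

A ≈ 1.32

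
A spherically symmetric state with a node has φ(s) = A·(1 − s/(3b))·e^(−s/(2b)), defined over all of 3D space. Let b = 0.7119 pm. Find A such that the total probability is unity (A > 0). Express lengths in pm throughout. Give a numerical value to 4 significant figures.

A ≈ 0.5752 pm^(-3/2)

Normalization requires ∫|φ|² 4πs² ds = 1, integrated from 0 to ∞.
(Spherical symmetry: dV = 4πs² ds.)
With ∫₀^∞ s^4 e^(−αs) ds = 4!/α^5, carrying out the integral gives A² · 8·π·b^3/3.
Substituting b = 0.7119 gives A² = 0.33084, so A = 0.57519.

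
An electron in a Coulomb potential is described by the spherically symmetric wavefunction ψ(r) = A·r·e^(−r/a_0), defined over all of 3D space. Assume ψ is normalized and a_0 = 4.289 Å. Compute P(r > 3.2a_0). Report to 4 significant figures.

P = ∫ |ψ|² 4πr² dr over r > 3.2a_0.
The full normalization integral is A²·[3·π·a_0^5] = 1, fixing A².
In terms of u = r/a_0 (A², 4π and the length scale all cancel between numerator and denominator), P = [∫_{3.2}^{∞} u^4·e^(-2·u) du] / [∫_{0}^{∞} u^4·e^(-2·u) du].
With ∫ u^4·e^(-2·u) du = -(u^4/2 + u^3 + 3·u^2/2 + 3·u/2 + 3/4)·e^(-2·u) + C, the region integral is ≈ 0.176303 and the full one is 3/4.
This evaluates to P = 0.23507.

P ≈ 0.2351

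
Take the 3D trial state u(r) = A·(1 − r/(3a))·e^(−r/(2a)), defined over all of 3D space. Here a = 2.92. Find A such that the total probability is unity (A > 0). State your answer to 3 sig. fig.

A ≈ 0.0692

The normalization condition is ∫|u|² 4πr² dr = 1 from 0 to ∞.
Carrying out the integral gives A² · 8·π·a^3/3.
So A² = (8·π·a^3/3)^(−1).
Substituting a = 2.92 gives A² = 0.004794, so A = 0.06924.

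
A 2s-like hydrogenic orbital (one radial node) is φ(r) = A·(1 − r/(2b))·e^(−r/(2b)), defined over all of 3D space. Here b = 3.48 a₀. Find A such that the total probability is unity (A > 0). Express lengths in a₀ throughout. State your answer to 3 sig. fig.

A ≈ 0.0307 a₀^(-3/2)

The normalization condition is ∫|φ|² 4πr² dr = 1 from 0 to ∞.
With ∫₀^∞ r^4 e^(−αr) dr = 4!/α^5, with φ = A·(1 − r/(2b))·e^(−r/(2b)), the integral evaluates to A²·[8·π·b^3].
So A² = (8·π·b^3)^(−1).
With b = 3.48: A² = 0.0009441 and A = 0.03073.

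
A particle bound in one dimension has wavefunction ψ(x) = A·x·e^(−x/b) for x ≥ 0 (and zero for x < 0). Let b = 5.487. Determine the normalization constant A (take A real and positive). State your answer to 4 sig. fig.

Require ∫ |ψ|² dx = 1 over the whole domain.
With ∫₀^∞ x^2 e^(−αx) dx = 2!/α^3, carrying out the integral gives A² · b^3/4.
Hence A² = 1/[b^3/4].
Substituting b = 5.487 gives A² = 0.024213, so A = 0.15561.

A ≈ 0.1556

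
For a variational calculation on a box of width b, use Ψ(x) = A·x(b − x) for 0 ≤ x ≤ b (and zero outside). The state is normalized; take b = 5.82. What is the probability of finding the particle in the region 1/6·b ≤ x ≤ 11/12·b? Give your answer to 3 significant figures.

P = ∫_{1/6·b}^{11/12·b} |Ψ(x)|² dx.
Since A² = 1/(b^5/30), this is the region integral divided by the full normalization integral.
Let u = x/b; then A² and the length scale cancel, so P = ∫_{1/6}^{11/12} u^2·(1 - u)^2 du ÷ ∫_{0}^{1} u^2·(1 - u)^2 du.
With ∫ u^2·(1 - u)^2 du = u^3·(6·u^2 - 15·u + 10)/30 + C, the region integral is ≈ 0.031981 and the full one is 1/30.
Taking the ratio, P = 4421/4608.

P ≈ 0.959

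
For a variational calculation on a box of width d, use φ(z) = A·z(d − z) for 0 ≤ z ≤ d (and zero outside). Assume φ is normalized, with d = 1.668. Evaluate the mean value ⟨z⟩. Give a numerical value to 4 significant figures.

⟨z⟩ ≈ 0.8340

By definition ⟨z⟩ = ∫ z |φ(z)|² dz.
The ratio of the moment integral to the normalization integral gives ⟨z⟩ = d/2.
With d = 1.668, ⟨z⟩ = 0.83400.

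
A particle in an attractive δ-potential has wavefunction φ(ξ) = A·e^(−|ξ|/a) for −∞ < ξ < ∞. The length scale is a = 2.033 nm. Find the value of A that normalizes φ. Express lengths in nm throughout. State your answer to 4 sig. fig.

A ≈ 0.7013 nm^(-1/2)

The normalization condition is ∫|φ|² dξ = 1 from −∞ to ∞.
∫|φ|² dξ = A²·(a).
Hence A² = 1/[a].
Substituting a = 2.033 gives A² = 0.49188, so A = 0.70134.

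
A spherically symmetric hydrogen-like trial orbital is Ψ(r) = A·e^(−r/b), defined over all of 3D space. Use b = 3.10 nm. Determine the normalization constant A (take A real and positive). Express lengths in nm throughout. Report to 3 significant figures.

The normalization condition is ∫|Ψ|² 4πr² dr = 1 from 0 to ∞.
In 3D with spherical symmetry the volume element is 4πr² dr.
The integral (without the A² prefactor) comes out to π·b^3.
So A² = (π·b^3)^(−1).
Substituting b = 3.10 gives A² = 0.01068, so A = 0.1034.

A ≈ 0.103 nm^(-3/2)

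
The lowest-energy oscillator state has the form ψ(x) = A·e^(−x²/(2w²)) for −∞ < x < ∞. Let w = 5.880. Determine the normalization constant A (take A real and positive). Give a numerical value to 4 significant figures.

Require ∫ |ψ|² dx = 1 over the whole domain.
With ∫_{−∞}^{∞} x^(2m) e^(−αx²) dx = (2m−1)!!·√π / (2^m α^(m+1/2)), ∫|ψ|² dx = A²·(√(π)·w).
Setting this equal to 1 gives A² = 1/(√(π)·w).
Plugging in w = 5.880 yields A = 0.30976.

A ≈ 0.3098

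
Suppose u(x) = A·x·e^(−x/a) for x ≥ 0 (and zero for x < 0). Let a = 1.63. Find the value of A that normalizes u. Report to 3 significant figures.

We need A² ∫|f|² dx = 1, taking the integral from 0 to ∞.
∫|u|² dx = A²·(a^3/4).
Setting this equal to 1 gives A² = 1/(a^3/4).
With a = 1.63: A² = 0.9236 and A = 0.9611.

A ≈ 0.961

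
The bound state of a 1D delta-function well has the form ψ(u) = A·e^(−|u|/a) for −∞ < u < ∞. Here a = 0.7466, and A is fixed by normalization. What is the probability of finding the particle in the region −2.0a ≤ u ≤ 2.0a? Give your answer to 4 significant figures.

P ≈ 0.9817

|ψ|² is the probability density, so P = ∫_{−2.0a}^{2.0a} |ψ|² du.
With A² fixed by ∫|ψ|² = 1, i.e. A² = (a)^(−1), substitute and integrate.
Both integrals are even about u = 0, so only the u ≥ 0 halves are needed (the factors of 2 cancel). Substituting t = u/a, A² and the length scale cancel in the ratio: P = ∫_{0}^{2.0} e^(-2·t) dt / ∫_{0}^{∞} e^(-2·t) dt.
With ∫ e^(-2·t) dt = -e^(-2·t)/2 + C, the region integral is 1/2 - e^(-4)/2 and the full one is 1/2.
Taking the ratio, P = 0.98168.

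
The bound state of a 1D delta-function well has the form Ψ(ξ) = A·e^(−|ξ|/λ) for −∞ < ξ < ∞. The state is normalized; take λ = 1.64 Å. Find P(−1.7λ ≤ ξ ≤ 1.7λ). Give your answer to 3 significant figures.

P ≈ 0.967

The probability is P = ∫ |Ψ|² dξ over [−1.7λ, 1.7λ].
With A² fixed by ∫|Ψ|² = 1, i.e. A² = (λ)^(−1), substitute and integrate.
Both integrals are even about ξ = 0, so only the ξ ≥ 0 halves are needed (the factors of 2 cancel). Substituting u = ξ/λ, A² and the length scale cancel in the ratio: P = ∫_{0}^{1.7} e^(-2·u) du / ∫_{0}^{∞} e^(-2·u) du.
With ∫ e^(-2·u) du = -e^(-2·u)/2 + C, the region integral is 1/2 - e^(-17/5)/2 and the full one is 1/2.
This works out to P = 0.9666.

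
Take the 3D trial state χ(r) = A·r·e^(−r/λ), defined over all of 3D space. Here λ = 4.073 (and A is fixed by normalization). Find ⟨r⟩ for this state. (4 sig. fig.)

⟨r⟩ ≈ 10.18

By definition ⟨r⟩ = ∫ r |χ(r)|² 4πr² dr.
With ∫₀^∞ r^5 e^(−αr) dr = 5!/α^6, evaluating both integrals, ⟨r⟩ = 5·λ/2.
Putting λ = 4.073 gives 10.183.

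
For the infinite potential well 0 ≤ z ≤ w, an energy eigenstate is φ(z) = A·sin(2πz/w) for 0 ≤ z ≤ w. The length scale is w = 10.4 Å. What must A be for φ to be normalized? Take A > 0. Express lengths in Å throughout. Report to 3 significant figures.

A ≈ 0.439 Å^(-1/2)

Require ∫ |φ|² dz = 1 over the whole domain.
With ∫₀^w sin²(nπz/w) dz = w/2, the integral (without the A² prefactor) comes out to w/2.
So A² = (w/2)^(−1).
With w = 10.4: A² = 0.1923 and A = 0.4385.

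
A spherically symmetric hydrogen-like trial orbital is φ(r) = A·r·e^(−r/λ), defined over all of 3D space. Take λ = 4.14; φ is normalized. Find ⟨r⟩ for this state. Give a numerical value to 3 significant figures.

⟨r⟩ ≈ 10.4

The expectation value is the |φ|²-weighted average of r: ∫ r|φ|² 4πr² dr.
Since the A² factors cancel between numerator and denominator, ⟨r⟩ = 5·λ/2.
With λ = 4.14, ⟨r⟩ = 10.35.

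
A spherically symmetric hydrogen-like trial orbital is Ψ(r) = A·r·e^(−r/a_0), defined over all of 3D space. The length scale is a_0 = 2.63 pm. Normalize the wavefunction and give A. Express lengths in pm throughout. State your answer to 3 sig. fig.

Require ∫ |Ψ|² 4πr² dr = 1 over the whole domain.
Recall ∫₀^∞ r^m e^(−r/β) dr = m!·β^(m+1), ∫|Ψ|² 4πr² dr = A²·(3·π·a_0^5).
Setting this equal to 1 gives A² = 1/(3·π·a_0^5).
With a_0 = 2.63: A² = 0.0008432 and A = 0.02904.

A ≈ 0.0290 pm^(-5/2)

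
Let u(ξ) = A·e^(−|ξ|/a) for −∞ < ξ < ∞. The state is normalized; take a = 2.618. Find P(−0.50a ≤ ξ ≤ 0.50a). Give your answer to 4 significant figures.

P = ∫_{−0.50a}^{0.50a} |u(ξ)|² dξ.
The normalization integral ∫|u|²dξ over the whole domain equals a·A², and A² cancels in the ratio.
Both integrals are even about ξ = 0, so only the ξ ≥ 0 halves are needed (the factors of 2 cancel). Substituting t = ξ/a, A² and the length scale cancel in the ratio: P = ∫_{0}^{0.50} e^(-2·t) dt / ∫_{0}^{∞} e^(-2·t) dt.
With ∫ e^(-2·t) dt = -e^(-2·t)/2 + C, the region integral is 1/2 - e^(-1)/2 and the full one is 1/2.
The result is P = 0.63212.

P ≈ 0.6321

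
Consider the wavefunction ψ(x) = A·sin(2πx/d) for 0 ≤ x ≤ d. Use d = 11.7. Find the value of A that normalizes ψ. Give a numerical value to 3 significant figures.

A ≈ 0.413

Normalization requires ∫|ψ|² dx = 1, integrated from 0 to d.
Using sin²θ = (1 − cos 2θ)/2, the integral (without the A² prefactor) comes out to d/2.
Setting this equal to 1 gives A² = 1/(d/2).
Substituting d = 11.7 gives A² = 0.1709, so A = 0.4134.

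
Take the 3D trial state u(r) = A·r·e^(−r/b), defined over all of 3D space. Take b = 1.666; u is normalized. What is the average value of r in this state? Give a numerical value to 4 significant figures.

By definition ⟨r⟩ = ∫ r |u(r)|² 4πr² dr.
Since the A² factors cancel between numerator and denominator, ⟨r⟩ = 5·b/2.
With b = 1.666, ⟨r⟩ = 4.1650.

⟨r⟩ ≈ 4.165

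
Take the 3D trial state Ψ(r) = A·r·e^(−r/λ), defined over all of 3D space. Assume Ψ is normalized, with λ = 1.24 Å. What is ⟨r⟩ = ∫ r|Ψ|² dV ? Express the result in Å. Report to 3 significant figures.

⟨r⟩ ≈ 3.10 Å

By definition ⟨r⟩ = ∫ r |Ψ(r)|² 4πr² dr.
Using ∫₀^∞ rⁿ e^(−αr) dr = n!/αⁿ⁺¹, the ratio of the moment integral to the normalization integral gives ⟨r⟩ = 5·λ/2.
With λ = 1.24, ⟨r⟩ = 3.100.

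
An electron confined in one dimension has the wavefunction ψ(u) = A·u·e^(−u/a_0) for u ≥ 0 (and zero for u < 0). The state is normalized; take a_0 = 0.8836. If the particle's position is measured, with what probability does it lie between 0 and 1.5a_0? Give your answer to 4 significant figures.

P ≈ 0.5768

|ψ|² is the probability density, so P = ∫_{0}^{1.5a_0} |ψ|² du.
The normalization integral ∫|ψ|²du over the whole domain equals a_0^3/4·A², and A² cancels in the ratio.
In terms of t = u/a_0 (A² and the length scale cancel between numerator and denominator), P = [∫_{0}^{1.5} t^2·e^(-2·t) dt] / [∫_{0}^{∞} t^2·e^(-2·t) dt].
An antiderivative of t^2·e^(-2·t) is -(2·t^2 + 2·t + 1)·e^(-2·t)/4; evaluating from 0 to 1.5 gives 1/4 - 17·e^(-3)/8, while the full integral is 1/4.
Evaluating gives P = 0.57681.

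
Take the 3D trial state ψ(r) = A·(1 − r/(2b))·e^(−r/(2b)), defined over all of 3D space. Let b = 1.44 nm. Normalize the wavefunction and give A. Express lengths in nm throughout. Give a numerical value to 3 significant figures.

Normalization requires ∫|ψ|² 4πr² dr = 1, integrated from 0 to ∞.
(Spherical symmetry: dV = 4πr² dr.)
∫|ψ|² 4πr² dr = A²·(8·π·b^3).
Plugging in b = 1.44 yields A = 0.1154.

A ≈ 0.115 nm^(-3/2)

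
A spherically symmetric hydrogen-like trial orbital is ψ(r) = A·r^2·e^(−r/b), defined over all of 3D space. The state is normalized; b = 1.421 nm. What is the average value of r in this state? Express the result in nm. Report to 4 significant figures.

The expectation value is the |ψ|²-weighted average of r: ∫ r|ψ|² 4πr² dr.
With ∫₀^∞ r^7 e^(−αr) dr = 7!/α^8, the ratio of the moment integral to the normalization integral gives ⟨r⟩ = 7·b/2.
Putting b = 1.421 gives 4.9735.

⟨r⟩ ≈ 4.974 nm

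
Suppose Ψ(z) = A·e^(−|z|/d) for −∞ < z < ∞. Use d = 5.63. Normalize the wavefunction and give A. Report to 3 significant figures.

A ≈ 0.421

We need A² ∫|f|² dz = 1, taking the integral from −∞ to ∞.
Using ∫₀^∞ zⁿ e^(−αz) dz = n!/αⁿ⁺¹, ∫|Ψ|² dz = A²·(d).
So A² = (d)^(−1).
Plugging in d = 5.63 yields A = 0.4214.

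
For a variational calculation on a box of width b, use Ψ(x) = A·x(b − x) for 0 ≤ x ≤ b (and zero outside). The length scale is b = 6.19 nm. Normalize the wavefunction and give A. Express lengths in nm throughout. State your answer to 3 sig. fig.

A ≈ 0.0575 nm^(-5/2)

Normalization requires ∫|Ψ|² dx = 1, integrated from 0 to b.
Expanding the polynomial and integrating term by term, with Ψ = A·x(b − x), the integral evaluates to A²·[b^5/30].
Setting this equal to 1 gives A² = 1/(b^5/30).
Substituting b = 6.19 gives A² = 0.003301, so A = 0.05746.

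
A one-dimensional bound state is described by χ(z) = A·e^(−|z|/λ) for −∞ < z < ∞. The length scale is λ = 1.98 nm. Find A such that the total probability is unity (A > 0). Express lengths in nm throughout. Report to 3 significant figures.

Normalization requires ∫|χ|² dz = 1, integrated from −∞ to ∞.
Using ∫₀^∞ zⁿ e^(−αz) dz = n!/αⁿ⁺¹, ∫|χ|² dz = A²·(λ).
Hence A² = 1/[λ].
With λ = 1.98: A² = 0.5051 and A = 0.7107.

A ≈ 0.711 nm^(-1/2)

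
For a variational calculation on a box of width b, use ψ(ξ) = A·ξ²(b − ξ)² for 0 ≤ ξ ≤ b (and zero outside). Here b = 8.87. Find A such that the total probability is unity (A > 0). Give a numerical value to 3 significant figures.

A ≈ 0.00136

The normalization condition is ∫|ψ|² dξ = 1 from 0 to b.
Expanding the polynomial and integrating term by term, with ψ = A·ξ²(b − ξ)², the integral evaluates to A²·[b^9/630].
Substituting b = 8.87 gives A² = 0.000001854, so A = 0.001361.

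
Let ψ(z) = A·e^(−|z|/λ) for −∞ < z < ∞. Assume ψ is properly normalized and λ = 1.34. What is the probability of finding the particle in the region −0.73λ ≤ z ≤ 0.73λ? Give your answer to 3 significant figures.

|ψ|² is the probability density, so P = ∫_{−0.73λ}^{0.73λ} |ψ|² dz.
With A² fixed by ∫|ψ|² = 1, i.e. A² = (λ)^(−1), substitute and integrate.
By symmetry take twice the z ≥ 0 contribution in numerator and denominator; the 2's cancel. Let u = z/λ; then A² and the length scale cancel, so P = ∫_{0}^{0.73} e^(-2·u) du ÷ ∫_{0}^{∞} e^(-2·u) du.
Using ∫ e^(-2·u) du = -e^(-2·u)/2, the numerator is 1/2 - e^(-73/50)/2 and the denominator is 1/2.
This works out to P = 0.7678.

P ≈ 0.768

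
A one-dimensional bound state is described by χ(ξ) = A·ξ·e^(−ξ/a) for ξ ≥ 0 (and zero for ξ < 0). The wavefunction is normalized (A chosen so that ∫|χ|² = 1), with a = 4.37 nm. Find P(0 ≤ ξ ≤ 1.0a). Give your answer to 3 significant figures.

|χ|² is the probability density, so P = ∫_{0}^{1.0a} |χ|² dξ.
The normalization integral ∫|χ|²dξ over the whole domain equals a^3/4·A², and A² cancels in the ratio.
Let u = ξ/a; then A² and the length scale cancel, so P = ∫_{0}^{1.0} u^2·e^(-2·u) du ÷ ∫_{0}^{∞} u^2·e^(-2·u) du.
Using ∫ u^2·e^(-2·u) du = -(2·u^2 + 2·u + 1)·e^(-2·u)/4, the numerator is 1/4 - 5·e^(-2)/4 and the denominator is 1/4.
Taking the ratio, P = 0.3233.

P ≈ 0.323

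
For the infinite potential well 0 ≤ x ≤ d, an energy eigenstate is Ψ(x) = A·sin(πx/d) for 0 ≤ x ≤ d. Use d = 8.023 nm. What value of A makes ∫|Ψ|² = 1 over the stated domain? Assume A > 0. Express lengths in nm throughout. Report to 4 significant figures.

Require ∫ |Ψ|² dx = 1 over the whole domain.
With ∫₀^d sin²(nπx/d) dx = d/2, the integral (without the A² prefactor) comes out to d/2.
Setting this equal to 1 gives A² = 1/(d/2).
With d = 8.023: A² = 0.24928 and A = 0.49928.

A ≈ 0.4993 nm^(-1/2)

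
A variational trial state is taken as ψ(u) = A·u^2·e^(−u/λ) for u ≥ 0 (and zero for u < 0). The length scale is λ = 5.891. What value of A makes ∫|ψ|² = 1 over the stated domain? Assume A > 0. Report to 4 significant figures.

We need A² ∫|f|² du = 1, taking the integral from 0 to ∞.
With ∫₀^∞ u^4 e^(−αu) du = 4!/α^5, ∫|ψ|² du = A²·(3·λ^5/4).
So A² = (3·λ^5/4)^(−1).
With λ = 5.891: A² = 0.00018793 and A = 0.013709.

A ≈ 0.01371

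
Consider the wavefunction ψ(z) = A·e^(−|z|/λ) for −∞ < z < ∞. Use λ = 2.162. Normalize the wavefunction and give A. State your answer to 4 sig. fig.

A ≈ 0.6801

Require ∫ |ψ|² dz = 1 over the whole domain.
Using ∫₀^∞ zⁿ e^(−αz) dz = n!/αⁿ⁺¹, carrying out the integral gives A² · λ.
Substituting λ = 2.162 gives A² = 0.46253, so A = 0.68010.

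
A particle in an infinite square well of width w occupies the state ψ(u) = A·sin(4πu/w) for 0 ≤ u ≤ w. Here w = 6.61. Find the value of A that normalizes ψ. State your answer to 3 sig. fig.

A ≈ 0.550

The normalization condition is ∫|ψ|² du = 1 from 0 to w.
With ψ = A·sin(4πu/w), the integral evaluates to A²·[w/2].
With w = 6.61: A² = 0.3026 and A = 0.5501.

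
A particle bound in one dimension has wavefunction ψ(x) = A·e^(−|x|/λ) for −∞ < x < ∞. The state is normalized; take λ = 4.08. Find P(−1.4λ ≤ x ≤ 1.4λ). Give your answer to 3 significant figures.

P = ∫_{−1.4λ}^{1.4λ} |ψ(x)|² dx.
The normalization integral ∫|ψ|²dx over the whole domain equals λ·A², and A² cancels in the ratio.
Both integrals are even about x = 0, so only the x ≥ 0 halves are needed (the factors of 2 cancel). In terms of u = x/λ (A² and the length scale cancel between numerator and denominator), P = [∫_{0}^{1.4} e^(-2·u) du] / [∫_{0}^{∞} e^(-2·u) du].
With ∫ e^(-2·u) du = -e^(-2·u)/2 + C, the region integral is 1/2 - e^(-14/5)/2 and the full one is 1/2.
This works out to P = 0.9392.

P ≈ 0.939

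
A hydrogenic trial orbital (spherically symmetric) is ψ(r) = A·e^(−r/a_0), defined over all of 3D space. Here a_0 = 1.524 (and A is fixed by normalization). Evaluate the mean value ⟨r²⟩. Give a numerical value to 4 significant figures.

⟨r²⟩ = ∫ r^2 |ψ|² 4πr² dr over the full domain.
With ∫₀^∞ r^4 e^(−αr) dr = 4!/α^5, since the A² factors cancel between numerator and denominator, ⟨r²⟩ = 3·a_0^2.
With a_0 = 1.524, ⟨r^2⟩ = 6.9677.

⟨r^2⟩ ≈ 6.968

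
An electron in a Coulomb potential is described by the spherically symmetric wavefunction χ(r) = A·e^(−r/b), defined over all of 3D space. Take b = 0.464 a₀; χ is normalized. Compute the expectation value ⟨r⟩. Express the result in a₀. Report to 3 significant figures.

⟨r⟩ ≈ 0.696 a₀

⟨r⟩ = ∫ r |χ|² 4πr² dr over the full domain.
Using ∫₀^∞ rⁿ e^(−αr) dr = n!/αⁿ⁺¹, the ratio of the moment integral to the normalization integral gives ⟨r⟩ = 3·b/2.
With b = 0.464, ⟨r⟩ = 0.6960.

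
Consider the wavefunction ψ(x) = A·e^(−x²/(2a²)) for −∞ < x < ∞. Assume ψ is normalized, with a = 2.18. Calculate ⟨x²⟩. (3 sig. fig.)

⟨x^2⟩ ≈ 2.38

By definition ⟨x²⟩ = ∫ x^2 |ψ(x)|² dx.
Using the Gaussian integral ∫_{−∞}^{∞} e^(−αx²) dx = √(π/α), the ratio of the moment integral to the normalization integral gives ⟨x²⟩ = a^2/2.
Putting a = 2.18 gives 2.376.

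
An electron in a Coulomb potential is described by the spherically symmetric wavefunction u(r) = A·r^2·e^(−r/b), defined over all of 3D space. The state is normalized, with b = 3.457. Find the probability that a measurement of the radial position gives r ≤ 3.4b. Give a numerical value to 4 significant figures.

P = ∫ |u|² 4πr² dr over r ≤ 3.4b.
A² is fixed by ∫₀^∞ 4πr²|u|² dr = 1, i.e. A² = (45·π·b^7/2)^(−1).
In terms of t = r/b (A², 4π and the length scale all cancel between numerator and denominator), P = [∫_{0}^{3.4} t^6·e^(-2·t) dt] / [∫_{0}^{∞} t^6·e^(-2·t) dt].
An antiderivative of t^6·e^(-2·t) is -(4·t^6 + 12·t^5 + 30·t^4 + 60·t^3 + 90·t^2 + 90·t + 45)·e^(-2·t)/8; evaluating from 0 to 3.4 gives ≈ 2.92547, while the full integral is 45/8.
The region integral divided by the full integral gives P = 0.52008.

P ≈ 0.5201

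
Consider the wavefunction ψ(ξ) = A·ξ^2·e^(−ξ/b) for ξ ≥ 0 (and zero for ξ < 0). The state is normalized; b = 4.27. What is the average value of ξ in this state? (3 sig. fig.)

⟨ξ⟩ ≈ 10.7

⟨ξ⟩ = ∫ ξ |ψ|² dξ over the full domain.
Evaluating both integrals, ⟨ξ⟩ = 5·b/2.
With b = 4.27, ⟨ξ⟩ = 10.68.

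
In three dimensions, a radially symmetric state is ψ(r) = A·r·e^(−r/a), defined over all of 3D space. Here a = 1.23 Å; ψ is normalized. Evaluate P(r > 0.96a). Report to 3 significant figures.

P ≈ 0.954

P = ∫ |ψ|² 4πr² dr over r > 0.96a.
A² is fixed by ∫₀^∞ 4πr²|ψ|² dr = 1, i.e. A² = (3·π·a^5)^(−1).
In terms of u = r/a (A², 4π and the length scale all cancel between numerator and denominator), P = [∫_{0.96}^{∞} u^4·e^(-2·u) du] / [∫_{0}^{∞} u^4·e^(-2·u) du].
With ∫ u^4·e^(-2·u) du = -(u^4/2 + u^3 + 3·u^2/2 + 3·u/2 + 3/4)·e^(-2·u) + C, the region integral is ≈ 0.71571 and the full one is 3/4.
Taking the ratio yields P = 0.9543.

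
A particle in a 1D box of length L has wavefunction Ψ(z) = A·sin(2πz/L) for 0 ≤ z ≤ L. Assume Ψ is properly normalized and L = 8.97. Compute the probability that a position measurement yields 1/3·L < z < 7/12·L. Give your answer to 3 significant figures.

P = ∫_{1/3·L}^{7/12·L} |Ψ(z)|² dz.
The normalization integral ∫|Ψ|²dz over the whole domain equals L/2·A², and A² cancels in the ratio.
Let u = z/L; then A² and the length scale cancel, so P = ∫_{1/3}^{7/12} sin(2·π·u)^2 du ÷ ∫_{0}^{1} sin(2·π·u)^2 du.
Using ∫ sin(2·π·u)^2 du = u/2 - sin(4·π·u)/(8·π), the numerator is -√(3)/(8·π) + 1/8 and the denominator is 1/2.
The result is P = (π - √(3))/(4·π).

P ≈ 0.112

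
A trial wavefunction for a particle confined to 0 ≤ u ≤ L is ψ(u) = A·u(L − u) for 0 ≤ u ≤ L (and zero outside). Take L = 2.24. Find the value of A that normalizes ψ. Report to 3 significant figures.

Require ∫ |ψ|² du = 1 over the whole domain.
Expanding the polynomial and integrating term by term, carrying out the integral gives A² · L^5/30.
With L = 2.24: A² = 0.5320 and A = 0.7294.

A ≈ 0.729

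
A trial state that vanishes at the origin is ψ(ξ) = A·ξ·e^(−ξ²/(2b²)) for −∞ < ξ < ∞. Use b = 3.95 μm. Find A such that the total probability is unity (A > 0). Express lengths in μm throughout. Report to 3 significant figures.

A ≈ 0.135 μm^(-3/2)

Require ∫ |ψ|² dξ = 1 over the whole domain.
Using the Gaussian integral ∫_{−∞}^{∞} e^(−αξ²) dξ = √(π/α), with ψ = A·ξ·e^(−ξ²/(2b²)), the integral evaluates to A²·[√(π)·b^3/2].
Substituting b = 3.95 gives A² = 0.01831, so A = 0.1353.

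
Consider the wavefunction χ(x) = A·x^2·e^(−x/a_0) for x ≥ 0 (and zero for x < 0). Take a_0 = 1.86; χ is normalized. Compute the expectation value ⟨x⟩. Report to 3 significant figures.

⟨x⟩ ≈ 4.65

By definition ⟨x⟩ = ∫ x |χ(x)|² dx.
Since the A² factors cancel between numerator and denominator, ⟨x⟩ = 5·a_0/2.
With a_0 = 1.86, ⟨x⟩ = 4.650.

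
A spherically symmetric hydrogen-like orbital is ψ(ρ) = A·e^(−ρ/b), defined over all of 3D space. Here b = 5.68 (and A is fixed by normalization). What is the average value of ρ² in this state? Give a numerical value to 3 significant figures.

The expectation value is the |ψ|²-weighted average of ρ^2: ∫ ρ^2|ψ|² 4πρ² dρ.
The ratio of the moment integral to the normalization integral gives ⟨ρ²⟩ = 3·b^2.
With b = 5.68, ⟨ρ^2⟩ = 96.79.

⟨ρ^2⟩ ≈ 96.8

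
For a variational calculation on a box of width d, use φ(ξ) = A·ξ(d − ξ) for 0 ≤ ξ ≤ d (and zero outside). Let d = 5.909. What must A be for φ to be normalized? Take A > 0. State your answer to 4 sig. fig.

A ≈ 0.06453

We need A² ∫|f|² dξ = 1, taking the integral from 0 to d.
Expanding the polynomial and integrating term by term, carrying out the integral gives A² · d^5/30.
So A² = (d^5/30)^(−1).
Plugging in d = 5.909 yields A = 0.064532.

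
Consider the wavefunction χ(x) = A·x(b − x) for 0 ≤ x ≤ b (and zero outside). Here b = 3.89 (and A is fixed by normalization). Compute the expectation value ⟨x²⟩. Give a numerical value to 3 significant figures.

By definition ⟨x²⟩ = ∫ x^2 |χ(x)|² dx.
Since the A² factors cancel between numerator and denominator, ⟨x²⟩ = 2·b^2/7.
With b = 3.89, ⟨x^2⟩ = 4.323.

⟨x^2⟩ ≈ 4.32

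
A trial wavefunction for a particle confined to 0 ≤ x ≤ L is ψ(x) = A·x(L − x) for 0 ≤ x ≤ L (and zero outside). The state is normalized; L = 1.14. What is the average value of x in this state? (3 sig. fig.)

⟨x⟩ ≈ 0.570

By definition ⟨x⟩ = ∫ x |ψ(x)|² dx.
Since the A² factors cancel between numerator and denominator, ⟨x⟩ = L/2.
With L = 1.14, ⟨x⟩ = 0.5700.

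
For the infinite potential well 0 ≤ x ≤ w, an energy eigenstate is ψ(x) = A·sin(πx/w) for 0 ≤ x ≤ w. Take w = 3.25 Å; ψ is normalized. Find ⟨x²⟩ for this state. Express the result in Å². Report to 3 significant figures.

The expectation value is the |ψ|²-weighted average of x^2: ∫ x^2|ψ|² dx.
Since the A² factors cancel between numerator and denominator, ⟨x²⟩ = -w^2/(2·π^2) + w^2/3.
Putting w = 3.25 gives 2.986.

⟨x^2⟩ ≈ 2.99 Å^2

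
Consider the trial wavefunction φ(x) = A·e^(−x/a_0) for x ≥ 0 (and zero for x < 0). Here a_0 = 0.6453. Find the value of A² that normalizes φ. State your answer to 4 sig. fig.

The normalization condition is ∫|φ|² dx = 1 from 0 to ∞.
With ∫₀^∞ x^0 e^(−αx) dx = 0!/α^1, carrying out the integral gives A² · a_0/2.
So A² = (a_0/2)^(−1).
Substituting a_0 = 0.6453 gives A² = 3.0993, so A = 1.7605.

A^2 ≈ 3.099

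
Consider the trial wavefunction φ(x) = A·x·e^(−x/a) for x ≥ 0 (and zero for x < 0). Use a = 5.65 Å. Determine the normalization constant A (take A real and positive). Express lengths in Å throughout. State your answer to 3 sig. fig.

The normalization condition is ∫|φ|² dx = 1 from 0 to ∞.
Recall ∫₀^∞ x^m e^(−x/β) dx = m!·β^(m+1), ∫|φ|² dx = A²·(a^3/4).
Setting this equal to 1 gives A² = 1/(a^3/4).
Substituting a = 5.65 gives A² = 0.02218, so A = 0.1489.

A ≈ 0.149 Å^(-3/2)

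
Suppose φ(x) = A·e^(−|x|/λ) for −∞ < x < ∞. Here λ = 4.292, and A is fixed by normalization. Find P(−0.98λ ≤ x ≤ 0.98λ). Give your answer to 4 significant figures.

P ≈ 0.8591

The probability is P = ∫ |φ|² dx over [−0.98λ, 0.98λ].
Since A² = 1/(λ), this is the region integral divided by the full normalization integral.
By symmetry take twice the x ≥ 0 contribution in numerator and denominator; the 2's cancel. In terms of u = x/λ (A² and the length scale cancel between numerator and denominator), P = [∫_{0}^{0.98} e^(-2·u) du] / [∫_{0}^{∞} e^(-2·u) du].
With ∫ e^(-2·u) du = -e^(-2·u)/2 + C, the region integral is 1/2 - e^(-49/25)/2 and the full one is 1/2.
This works out to P = 0.85914.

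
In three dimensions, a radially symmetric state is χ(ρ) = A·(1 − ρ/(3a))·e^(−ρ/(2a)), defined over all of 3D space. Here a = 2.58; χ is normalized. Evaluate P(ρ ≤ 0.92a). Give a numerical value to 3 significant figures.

With dV = 4πρ²dρ, the probability is ∫|χ|² dV over ρ ≤ 0.92a.
A² is fixed by ∫₀^∞ 4πρ²|χ|² dρ = 1, i.e. A² = (8·π·a^3/3)^(−1).
Let u = ρ/a; then A², 4π and the length scale all cancel, so P = ∫_{0}^{0.92} u^2·(1 - u/3)^2·e^(-u) du ÷ ∫_{0}^{∞} u^2·(1 - u/3)^2·e^(-u) du.
Using ∫ u^2·(1 - u/3)^2·e^(-u) du = (-u^4 + 2·u^3 - 3·u^2 - 6·u - 6)·e^(-u)/9, the numerator is ≈ 0.081365 and the denominator is 2/3.
This evaluates to P = 0.1220.

P ≈ 0.122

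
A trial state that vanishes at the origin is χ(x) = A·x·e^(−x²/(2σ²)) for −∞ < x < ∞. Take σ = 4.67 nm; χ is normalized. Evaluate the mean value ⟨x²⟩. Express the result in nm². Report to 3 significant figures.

⟨x^2⟩ ≈ 32.7 nm^2

The expectation value is the |χ|²-weighted average of x^2: ∫ x^2|χ|² dx.
Using the Gaussian integral ∫_{−∞}^{∞} e^(−αx²) dx = √(π/α), the ratio of the moment integral to the normalization integral gives ⟨x²⟩ = 3·σ^2/2.
Putting σ = 4.67 gives 32.71.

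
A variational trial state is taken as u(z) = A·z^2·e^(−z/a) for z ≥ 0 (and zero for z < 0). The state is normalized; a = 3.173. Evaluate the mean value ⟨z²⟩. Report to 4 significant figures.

⟨z^2⟩ ≈ 75.51

The expectation value is the |u|²-weighted average of z^2: ∫ z^2|u|² dz.
Evaluating both integrals, ⟨z²⟩ = 15·a^2/2.
Putting a = 3.173 gives 75.509.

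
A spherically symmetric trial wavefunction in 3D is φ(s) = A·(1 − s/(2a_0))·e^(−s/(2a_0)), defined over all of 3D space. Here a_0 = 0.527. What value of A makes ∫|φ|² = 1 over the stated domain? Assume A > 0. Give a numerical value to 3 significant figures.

Require ∫ |φ|² 4πs² ds = 1 over the whole domain.
Using ∫₀^∞ sⁿ e^(−αs) ds = n!/αⁿ⁺¹, the integral (without the A² prefactor) comes out to 8·π·a_0^3.
Setting this equal to 1 gives A² = 1/(8·π·a_0^3).
Substituting a_0 = 0.527 gives A² = 0.2718, so A = 0.5214.

A ≈ 0.521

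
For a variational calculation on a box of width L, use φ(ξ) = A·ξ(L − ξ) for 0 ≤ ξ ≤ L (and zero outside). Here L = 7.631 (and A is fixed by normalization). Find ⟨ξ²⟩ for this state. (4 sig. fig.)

⟨ξ^2⟩ ≈ 16.64

⟨ξ²⟩ = ∫ ξ^2 |φ|² dξ over the full domain.
Expanding the polynomial and integrating term by term, the ratio of the moment integral to the normalization integral gives ⟨ξ²⟩ = 2·L^2/7.
With L = 7.631, ⟨ξ^2⟩ = 16.638.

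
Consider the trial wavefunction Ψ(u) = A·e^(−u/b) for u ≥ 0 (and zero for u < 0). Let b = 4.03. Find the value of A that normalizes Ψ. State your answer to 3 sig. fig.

The normalization condition is ∫|Ψ|² du = 1 from 0 to ∞.
Carrying out the integral gives A² · b/2.
With b = 4.03: A² = 0.4963 and A = 0.7045.

A ≈ 0.704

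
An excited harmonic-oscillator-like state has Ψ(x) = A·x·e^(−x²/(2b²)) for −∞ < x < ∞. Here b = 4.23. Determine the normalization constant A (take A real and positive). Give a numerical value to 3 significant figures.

A ≈ 0.122

The normalization condition is ∫|Ψ|² dx = 1 from −∞ to ∞.
Using the Gaussian integral ∫_{−∞}^{∞} e^(−αx²) dx = √(π/α), carrying out the integral gives A² · √(π)·b^3/2.
Hence A² = 1/[√(π)·b^3/2].
With b = 4.23: A² = 0.01491 and A = 0.1221.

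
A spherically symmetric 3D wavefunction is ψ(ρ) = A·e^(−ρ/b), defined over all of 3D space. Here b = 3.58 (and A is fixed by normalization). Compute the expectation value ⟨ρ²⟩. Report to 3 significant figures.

By definition ⟨ρ²⟩ = ∫ ρ^2 |ψ(ρ)|² 4πρ² dρ.
Recall ∫₀^∞ ρ^m e^(−ρ/β) dρ = m!·β^(m+1), since the A² factors cancel between numerator and denominator, ⟨ρ²⟩ = 3·b^2.
Putting b = 3.58 gives 38.45.

⟨ρ^2⟩ ≈ 38.4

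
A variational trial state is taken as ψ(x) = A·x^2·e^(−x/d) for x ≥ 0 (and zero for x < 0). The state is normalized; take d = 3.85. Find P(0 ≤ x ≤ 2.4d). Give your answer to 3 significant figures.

P = ∫_{0}^{2.4d} |ψ(x)|² dx.
With A² fixed by ∫|ψ|² = 1, i.e. A² = (3·d^5/4)^(−1), substitute and integrate.
Substituting u = x/d, A² and the length scale cancel in the ratio: P = ∫_{0}^{2.4} u^4·e^(-2·u) du / ∫_{0}^{∞} u^4·e^(-2·u) du.
With ∫ u^4·e^(-2·u) du = -(u^4/2 + u^3 + 3·u^2/2 + 3·u/2 + 3/4)·e^(-2·u) + C, the region integral is ≈ 0.39281 and the full one is 3/4.
This works out to P = 0.5237.

P ≈ 0.524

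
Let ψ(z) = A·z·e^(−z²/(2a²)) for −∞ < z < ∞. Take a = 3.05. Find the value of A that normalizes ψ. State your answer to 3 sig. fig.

A ≈ 0.199

The normalization condition is ∫|ψ|² dz = 1 from −∞ to ∞.
With ψ = A·z·e^(−z²/(2a²)), the integral evaluates to A²·[√(π)·a^3/2].
Setting this equal to 1 gives A² = 1/(√(π)·a^3/2).
Plugging in a = 3.05 yields A = 0.1994.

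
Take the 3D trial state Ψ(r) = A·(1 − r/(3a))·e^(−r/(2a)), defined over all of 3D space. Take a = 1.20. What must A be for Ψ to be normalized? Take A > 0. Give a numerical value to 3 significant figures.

We need A² ∫|f|² 4πr² dr = 1, taking the integral from 0 to ∞.
(Spherical symmetry: dV = 4πr² dr.)
Recall ∫₀^∞ r^m e^(−r/β) dr = m!·β^(m+1), the integral (without the A² prefactor) comes out to 8·π·a^3/3.
Hence A² = 1/[8·π·a^3/3].
Plugging in a = 1.20 yields A = 0.2628.

A ≈ 0.263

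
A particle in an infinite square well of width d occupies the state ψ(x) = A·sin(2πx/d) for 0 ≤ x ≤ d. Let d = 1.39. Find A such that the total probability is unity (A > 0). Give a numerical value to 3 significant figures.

A ≈ 1.20

Require ∫ |ψ|² dx = 1 over the whole domain.
Carrying out the integral gives A² · d/2.
Substituting d = 1.39 gives A² = 1.439, so A = 1.200.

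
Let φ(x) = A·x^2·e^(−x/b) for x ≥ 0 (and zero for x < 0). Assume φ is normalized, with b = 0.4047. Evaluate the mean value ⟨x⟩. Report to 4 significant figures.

The expectation value is the |φ|²-weighted average of x: ∫ x|φ|² dx.
Since the A² factors cancel between numerator and denominator, ⟨x⟩ = 5·b/2.
Putting b = 0.4047 gives 1.0118.

⟨x⟩ ≈ 1.012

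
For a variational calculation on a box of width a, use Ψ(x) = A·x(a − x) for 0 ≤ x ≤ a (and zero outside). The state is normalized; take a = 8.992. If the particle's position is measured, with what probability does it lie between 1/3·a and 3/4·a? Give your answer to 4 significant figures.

P = ∫_{1/3·a}^{3/4·a} |Ψ(x)|² dx.
The normalization integral ∫|Ψ|²dx over the whole domain equals a^5/30·A², and A² cancels in the ratio.
In terms of u = x/a (A² and the length scale cancel between numerator and denominator), P = [∫_{1/3}^{3/4} u^2·(1 - u)^2 du] / [∫_{0}^{1} u^2·(1 - u)^2 du].
An antiderivative of u^2·(1 - u)^2 is u^3·(6·u^2 - 15·u + 10)/30; evaluating from 1/3 to 3/4 gives ≈ 0.0228869, while the full integral is 1/30.
This works out to P = 0.68661.

P ≈ 0.6866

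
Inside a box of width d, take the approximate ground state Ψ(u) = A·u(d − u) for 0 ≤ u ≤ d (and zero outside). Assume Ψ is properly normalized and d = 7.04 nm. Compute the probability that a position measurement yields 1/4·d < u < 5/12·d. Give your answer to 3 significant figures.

P ≈ 0.243

P = ∫_{1/4·d}^{5/12·d} |Ψ(u)|² du.
The normalization integral ∫|Ψ|²du over the whole domain equals d^5/30·A², and A² cancels in the ratio.
Let t = u/d; then A² and the length scale cancel, so P = ∫_{1/4}^{5/12} t^2·(1 - t)^2 dt ÷ ∫_{0}^{1} t^2·(1 - t)^2 dt.
With ∫ t^2·(1 - t)^2 dt = t^3·(6·t^2 - 15·t + 10)/30 + C, the region integral is ≈ 0.0081035 and the full one is 1/30.
The result is P = 0.2431.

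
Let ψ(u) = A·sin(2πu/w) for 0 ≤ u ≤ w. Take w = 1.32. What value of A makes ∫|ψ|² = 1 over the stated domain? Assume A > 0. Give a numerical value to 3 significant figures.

A ≈ 1.23

The normalization condition is ∫|ψ|² du = 1 from 0 to w.
With ψ = A·sin(2πu/w), the integral evaluates to A²·[w/2].
Substituting w = 1.32 gives A² = 1.515, so A = 1.231.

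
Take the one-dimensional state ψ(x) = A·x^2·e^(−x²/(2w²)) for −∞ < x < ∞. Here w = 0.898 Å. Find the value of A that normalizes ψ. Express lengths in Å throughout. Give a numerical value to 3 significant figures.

The normalization condition is ∫|ψ|² dx = 1 from −∞ to ∞.
The integral (without the A² prefactor) comes out to 3·√(π)·w^5/4.
Substituting w = 0.898 gives A² = 1.288, so A = 1.135.

A ≈ 1.13 Å^(-5/2)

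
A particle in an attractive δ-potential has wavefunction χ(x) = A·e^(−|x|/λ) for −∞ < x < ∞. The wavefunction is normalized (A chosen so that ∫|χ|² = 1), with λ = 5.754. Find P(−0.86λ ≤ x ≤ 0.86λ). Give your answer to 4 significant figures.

P = ∫_{−0.86λ}^{0.86λ} |χ(x)|² dx.
Since A² = 1/(λ), this is the region integral divided by the full normalization integral.
Both integrals are even about x = 0, so only the x ≥ 0 halves are needed (the factors of 2 cancel). Substituting u = x/λ, A² and the length scale cancel in the ratio: P = ∫_{0}^{0.86} e^(-2·u) du / ∫_{0}^{∞} e^(-2·u) du.
With ∫ e^(-2·u) du = -e^(-2·u)/2 + C, the region integral is 1/2 - e^(-43/25)/2 and the full one is 1/2.
The result is P = 0.82093.

P ≈ 0.8209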